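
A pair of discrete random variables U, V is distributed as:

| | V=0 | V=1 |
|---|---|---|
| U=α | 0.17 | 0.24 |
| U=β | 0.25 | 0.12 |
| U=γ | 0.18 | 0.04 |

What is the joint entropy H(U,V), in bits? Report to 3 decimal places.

H(U,V) = −Σ p(x,y)·log₂ p(x,y) over all 6 cells.
  cell (α,0): −0.17·log₂0.17 = 0.4346
  cell (α,1): −0.24·log₂0.24 = 0.4941
  cell (β,0): −0.25·log₂0.25 = 0.5000
  cell (β,1): −0.12·log₂0.12 = 0.3671
  cell (γ,0): −0.18·log₂0.18 = 0.4453
  cell (γ,1): −0.04·log₂0.04 = 0.1858
Sum = 2.427 bits.

2.427 bits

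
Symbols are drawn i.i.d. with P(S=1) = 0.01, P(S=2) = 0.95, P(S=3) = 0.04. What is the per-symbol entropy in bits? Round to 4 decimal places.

H(S) = −Σ p·log₂ p.
  −(0.01)·log₂(0.01) = 0.06644
  −(0.95)·log₂(0.95) = 0.07030
  −(0.04)·log₂(0.04) = 0.18575
Sum: 0.06644 + 0.07030 + 0.18575 = 0.3225 bits.

0.3225 bits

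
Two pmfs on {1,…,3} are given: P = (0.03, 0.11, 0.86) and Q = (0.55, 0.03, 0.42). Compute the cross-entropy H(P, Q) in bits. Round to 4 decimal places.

H(P,Q) = −Σ p·log₂ q.
  −0.03·log₂(0.55) = 0.02587
  −0.11·log₂(0.03) = 0.55648
  −0.86·log₂(0.42) = 1.07632
H(P,Q) = 1.6587 bits.

1.6587 bits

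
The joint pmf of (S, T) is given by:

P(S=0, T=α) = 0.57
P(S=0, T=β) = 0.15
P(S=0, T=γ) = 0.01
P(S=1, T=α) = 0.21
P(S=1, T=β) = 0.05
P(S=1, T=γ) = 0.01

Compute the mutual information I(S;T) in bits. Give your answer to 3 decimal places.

Marginals: p(S) = (0.7300, 0.2700), p(T) = (0.7800, 0.2000, 0.0200).
I(S;T) = H(S) + H(T) − H(S,T).
H(S) = 0.8415, H(T) = 0.8569, H(S,T) = 1.6946.
I(S;T) = 0.8415 + 0.8569 − 1.6946 = 0.004 bits.

0.004 bits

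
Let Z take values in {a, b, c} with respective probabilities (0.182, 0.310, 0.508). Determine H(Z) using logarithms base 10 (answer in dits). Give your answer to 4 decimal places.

0.4418 dits

H(Z) = −Σ p·log₁₀ p.
  −(0.182)·log₁₀(0.182) = 0.13467
  −(0.310)·log₁₀(0.310) = 0.15768
  −(0.508)·log₁₀(0.508) = 0.14942
Sum: 0.13467 + 0.15768 + 0.14942 = 0.4418 dits.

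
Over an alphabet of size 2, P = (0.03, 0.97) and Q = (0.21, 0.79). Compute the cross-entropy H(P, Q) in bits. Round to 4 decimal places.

0.3974 bits

H(P,Q) = −Σ p·log₂ q.
  −0.03·log₂(0.21) = 0.06755
  −0.97·log₂(0.79) = 0.32987
H(P,Q) = 0.3974 bits.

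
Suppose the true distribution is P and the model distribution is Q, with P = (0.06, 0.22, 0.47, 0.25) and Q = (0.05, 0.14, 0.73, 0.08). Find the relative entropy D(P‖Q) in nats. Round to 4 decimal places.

0.1883 nats

D(P‖Q) = Σ p·ln(p/q).
  0.06·ln(0.06/0.05) = 0.01094
  0.22·ln(0.22/0.14) = 0.09944
  0.47·ln(0.47/0.73) = -0.20695
  0.25·ln(0.25/0.08) = 0.28486
D(P‖Q) = 0.1883 nats.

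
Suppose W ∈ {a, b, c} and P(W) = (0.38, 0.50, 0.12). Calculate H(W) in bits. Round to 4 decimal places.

H(W) = −Σ p·log₂ p.
  −(0.38)·log₂(0.38) = 0.53045
  −(0.50)·log₂(0.50) = 0.50000
  −(0.12)·log₂(0.12) = 0.36707
Sum: 0.53045 + 0.50000 + 0.36707 = 1.3975 bits.

1.3975 bits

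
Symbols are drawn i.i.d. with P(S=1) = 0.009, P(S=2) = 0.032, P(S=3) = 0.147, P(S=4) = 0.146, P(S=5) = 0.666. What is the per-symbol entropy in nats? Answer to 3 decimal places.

0.986 nats

H(S) = −Σ p·ln p.
  −(0.009)·ln(0.009) = 0.0424
  −(0.032)·ln(0.032) = 0.1101
  −(0.147)·ln(0.147) = 0.2818
  −(0.146)·ln(0.146) = 0.2809
  −(0.666)·ln(0.666) = 0.2707
Sum: 0.0424 + 0.1101 + 0.2818 + 0.2809 + 0.2707 = 0.986 nats.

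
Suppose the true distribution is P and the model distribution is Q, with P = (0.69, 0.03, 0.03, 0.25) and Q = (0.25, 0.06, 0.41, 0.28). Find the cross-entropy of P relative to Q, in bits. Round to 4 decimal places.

1.9995 bits

H(P,Q) = −Σ p·log₂ q.
  −0.69·log₂(0.25) = 1.38000
  −0.03·log₂(0.06) = 0.12177
  −0.03·log₂(0.41) = 0.03859
  −0.25·log₂(0.28) = 0.45913
H(P,Q) = 1.9995 bits.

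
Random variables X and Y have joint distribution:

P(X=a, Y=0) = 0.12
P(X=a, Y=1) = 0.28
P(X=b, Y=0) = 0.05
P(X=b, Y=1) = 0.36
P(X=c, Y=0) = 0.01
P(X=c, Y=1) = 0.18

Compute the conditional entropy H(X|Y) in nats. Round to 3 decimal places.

Chain rule: H(X|Y) = H(X,Y) − H(Y).
Marginals: p(X) = (0.4000, 0.4100, 0.1900), p(Y) = (0.1800, 0.8200).
H(X,Y) = 1.4832 nats; H(Y) = 0.4714 nats.
H(X|Y) = 1.4832 − 0.4714 = 1.012 nats.

1.012 nats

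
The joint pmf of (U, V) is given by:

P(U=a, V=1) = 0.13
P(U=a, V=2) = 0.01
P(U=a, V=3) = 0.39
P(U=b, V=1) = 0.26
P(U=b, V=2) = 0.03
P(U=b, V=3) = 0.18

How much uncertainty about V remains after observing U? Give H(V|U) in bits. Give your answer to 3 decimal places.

1.084 bits

Chain rule: H(V|U) = H(U,V) − H(U).
Marginals: p(U) = (0.5300, 0.4700), p(V) = (0.3900, 0.0400, 0.5700).
H(U,V) = 2.0812 bits; H(U) = 0.9974 bits.
H(V|U) = 2.0812 − 0.9974 = 1.084 bits.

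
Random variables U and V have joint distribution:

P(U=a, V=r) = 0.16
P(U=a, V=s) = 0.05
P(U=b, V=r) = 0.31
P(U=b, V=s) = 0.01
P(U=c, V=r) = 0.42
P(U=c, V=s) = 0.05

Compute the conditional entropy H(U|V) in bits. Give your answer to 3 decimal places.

Chain rule: H(U|V) = H(U,V) − H(V).
Marginals: p(U) = (0.2100, 0.3200, 0.4700), p(V) = (0.8900, 0.1100).
H(U,V) = 1.9711 bits; H(V) = 0.4999 bits.
H(U|V) = 1.9711 − 0.4999 = 1.471 bits.

1.471 bits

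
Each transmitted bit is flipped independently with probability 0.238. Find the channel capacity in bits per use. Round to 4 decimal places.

Binary symmetric channel: C = 1 − h₂(ε) where h₂ is the binary entropy function.
h₂(0.238) = −0.238·log₂0.238 − 0.762·log₂0.762 = 0.7917.
C = 1 − 0.7917 = 0.2083 bits per channel use.

0.2083 bits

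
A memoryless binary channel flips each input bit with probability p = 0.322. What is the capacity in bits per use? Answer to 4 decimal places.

0.0935 bits

Binary symmetric channel: C = 1 − h₂(ε) where h₂ is the binary entropy function.
h₂(0.322) = −0.322·log₂0.322 − 0.678·log₂0.678 = 0.9065.
C = 1 − 0.9065 = 0.0935 bits per channel use.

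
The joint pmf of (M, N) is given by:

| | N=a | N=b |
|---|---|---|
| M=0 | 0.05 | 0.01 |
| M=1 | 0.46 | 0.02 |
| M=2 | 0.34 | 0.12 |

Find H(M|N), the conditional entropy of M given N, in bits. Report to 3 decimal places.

1.197 bits

Marginals: p(M) = (0.0600, 0.4800, 0.4600), p(N) = (0.8500, 0.1500).
H(M|N) = Σ p(N) · H(M|N=·).
  N=a: p=0.8500, H(M|N=a) = 1.2486
  N=b: p=0.1500, H(M|N=b) = 0.9056
Weighted sum = 1.197 bits.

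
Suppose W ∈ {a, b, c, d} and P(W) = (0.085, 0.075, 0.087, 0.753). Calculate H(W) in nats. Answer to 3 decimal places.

0.830 nats

H(W) = −Σ p·ln p.
  −(0.085)·ln(0.085) = 0.2095
  −(0.075)·ln(0.075) = 0.1943
  −(0.087)·ln(0.087) = 0.2124
  −(0.753)·ln(0.753) = 0.2136
Sum: 0.2095 + 0.1943 + 0.2124 + 0.2136 = 0.830 nats.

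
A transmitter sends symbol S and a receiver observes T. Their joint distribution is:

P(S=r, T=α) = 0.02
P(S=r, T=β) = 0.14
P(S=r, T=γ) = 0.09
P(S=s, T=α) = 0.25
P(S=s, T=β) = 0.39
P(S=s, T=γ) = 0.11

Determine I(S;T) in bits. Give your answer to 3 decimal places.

0.068 bits

Marginals: p(S) = (0.2500, 0.7500), p(T) = (0.2700, 0.5300, 0.2000).
I(S;T) = Σ p(x,y)·log₂[p(x,y)/(p(x)p(y))].
  (r,α): 0.02·log₂(0.2963) = -0.0351
  (r,β): 0.14·log₂(1.0566) = 0.0111
  (r,γ): 0.09·log₂(1.8000) = 0.0763
  (s,α): 0.25·log₂(1.2346) = 0.0760
  (s,β): 0.39·log₂(0.9811) = -0.0107
  (s,γ): 0.11·log₂(0.7333) = -0.0492
Sum = 0.068 bits.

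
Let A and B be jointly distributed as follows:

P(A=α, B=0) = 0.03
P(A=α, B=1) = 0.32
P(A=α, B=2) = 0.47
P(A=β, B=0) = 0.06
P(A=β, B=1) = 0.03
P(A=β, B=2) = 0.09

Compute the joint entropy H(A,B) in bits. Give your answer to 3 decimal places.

H(A,B) = −Σ p(x,y)·log₂ p(x,y) over all 6 cells.
  cell (α,0): −0.03·log₂0.03 = 0.1518
  cell (α,1): −0.32·log₂0.32 = 0.5260
  cell (α,2): −0.47·log₂0.47 = 0.5120
  cell (β,0): −0.06·log₂0.06 = 0.2435
  cell (β,1): −0.03·log₂0.03 = 0.1518
  cell (β,2): −0.09·log₂0.09 = 0.3127
Sum = 1.898 bits.

1.898 bits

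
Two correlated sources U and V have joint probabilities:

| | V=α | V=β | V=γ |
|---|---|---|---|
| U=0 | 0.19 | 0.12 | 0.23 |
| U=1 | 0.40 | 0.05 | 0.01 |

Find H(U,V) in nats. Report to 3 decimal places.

1.470 nats

H(U,V) = −Σ p(x,y)·ln p(x,y) over all 6 cells.
  cell (0,α): −0.19·ln0.19 = 0.3155
  cell (0,β): −0.12·ln0.12 = 0.2544
  cell (0,γ): −0.23·ln0.23 = 0.3380
  cell (1,α): −0.40·ln0.40 = 0.3665
  cell (1,β): −0.05·ln0.05 = 0.1498
  cell (1,γ): −0.01·ln0.01 = 0.0461
Sum = 1.470 nats.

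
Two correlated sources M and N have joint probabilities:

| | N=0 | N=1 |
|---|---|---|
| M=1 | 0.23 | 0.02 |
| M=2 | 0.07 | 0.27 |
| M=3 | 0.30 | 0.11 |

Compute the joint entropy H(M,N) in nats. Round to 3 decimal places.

H(M,N) = −Σ p(x,y)·ln p(x,y) over all 6 cells.
  cell (1,0): −0.23·ln0.23 = 0.3380
  cell (1,1): −0.02·ln0.02 = 0.0782
  cell (2,0): −0.07·ln0.07 = 0.1861
  cell (2,1): −0.27·ln0.27 = 0.3535
  cell (3,0): −0.30·ln0.30 = 0.3612
  cell (3,1): −0.11·ln0.11 = 0.2428
Sum = 1.560 nats.

1.560 nats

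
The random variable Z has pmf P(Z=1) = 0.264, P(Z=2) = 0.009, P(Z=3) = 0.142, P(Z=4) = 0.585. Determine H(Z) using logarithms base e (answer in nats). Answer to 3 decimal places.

H(Z) = −Σ p·ln p.
  −(0.264)·ln(0.264) = 0.3516
  −(0.009)·ln(0.009) = 0.0424
  −(0.142)·ln(0.142) = 0.2772
  −(0.585)·ln(0.585) = 0.3136
Sum: 0.3516 + 0.0424 + 0.2772 + 0.3136 = 0.985 nats.

0.985 nats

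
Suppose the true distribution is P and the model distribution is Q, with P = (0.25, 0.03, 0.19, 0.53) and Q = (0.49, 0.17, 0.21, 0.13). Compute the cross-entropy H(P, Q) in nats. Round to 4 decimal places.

1.6093 nats

H(P,Q) = −Σ p·ln q.
  −0.25·ln(0.49) = 0.17834
  −0.03·ln(0.17) = 0.05316
  −0.19·ln(0.21) = 0.29652
  −0.53·ln(0.13) = 1.08132
H(P,Q) = 1.6093 nats.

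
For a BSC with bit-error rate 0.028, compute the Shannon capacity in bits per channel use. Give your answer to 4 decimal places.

0.8157 bits

Binary symmetric channel: C = 1 − h₂(ε) where h₂ is the binary entropy function.
h₂(0.028) = −0.028·log₂0.028 − 0.972·log₂0.972 = 0.1843.
C = 1 − 0.1843 = 0.8157 bits per channel use.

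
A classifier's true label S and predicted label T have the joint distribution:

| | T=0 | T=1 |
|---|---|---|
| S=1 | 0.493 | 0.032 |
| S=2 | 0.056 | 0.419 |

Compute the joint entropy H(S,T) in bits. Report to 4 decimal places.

1.4206 bits

H(S,T) = −Σ p(x,y)·log₂ p(x,y) over all 4 cells.
  cell (1,0): −0.493·log₂0.493 = 0.50303
  cell (1,1): −0.032·log₂0.032 = 0.15891
  cell (2,0): −0.056·log₂0.056 = 0.23287
  cell (2,1): −0.419·log₂0.419 = 0.52584
Sum = 1.4206 bits.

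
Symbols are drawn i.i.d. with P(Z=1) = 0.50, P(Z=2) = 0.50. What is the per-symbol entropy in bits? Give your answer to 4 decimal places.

H(Z) = −Σ p·log₂ p.
  −(0.50)·log₂(0.50) = 0.50000
  −(0.50)·log₂(0.50) = 0.50000
Sum: 0.50000 + 0.50000 = 1.0000 bits.

1.0000 bits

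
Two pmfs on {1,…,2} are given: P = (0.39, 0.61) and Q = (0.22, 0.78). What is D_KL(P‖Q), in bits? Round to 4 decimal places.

D(P‖Q) = Σ p·log₂(p/q).
  0.39·log₂(0.39/0.22) = 0.32213
  0.61·log₂(0.61/0.78) = -0.21635
D(P‖Q) = 0.1058 bits.

0.1058 bits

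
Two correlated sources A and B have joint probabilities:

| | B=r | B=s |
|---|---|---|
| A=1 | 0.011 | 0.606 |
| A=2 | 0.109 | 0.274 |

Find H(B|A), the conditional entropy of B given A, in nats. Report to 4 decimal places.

0.2839 nats

Marginals: p(A) = (0.6170, 0.3830), p(B) = (0.1200, 0.8800).
H(B|A) = Σ p(A) · H(B|A=·).
  A=1: p=0.6170, H(B|A=1) = 0.0895
  A=2: p=0.3830, H(B|A=2) = 0.5972
Weighted sum = 0.2839 nats.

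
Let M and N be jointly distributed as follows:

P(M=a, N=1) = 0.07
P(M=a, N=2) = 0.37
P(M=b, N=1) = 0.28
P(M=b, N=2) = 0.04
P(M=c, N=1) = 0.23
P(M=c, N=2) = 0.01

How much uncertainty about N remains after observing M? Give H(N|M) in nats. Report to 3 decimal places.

Marginals: p(M) = (0.4400, 0.3200, 0.2400), p(N) = (0.5800, 0.4200).
H(N|M) = Σ p(M) · H(N|M=·).
  M=a: p=0.4400, H(N|M=a) = 0.4382
  M=b: p=0.3200, H(N|M=b) = 0.3768
  M=c: p=0.2400, H(N|M=c) = 0.1732
Weighted sum = 0.355 nats.

0.355 nats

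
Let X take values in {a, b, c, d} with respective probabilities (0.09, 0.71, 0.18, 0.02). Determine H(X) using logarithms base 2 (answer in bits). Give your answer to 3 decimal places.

H(X) = −Σ p·log₂ p.
  −(0.09)·log₂(0.09) = 0.3127
  −(0.71)·log₂(0.71) = 0.3508
  −(0.18)·log₂(0.18) = 0.4453
  −(0.02)·log₂(0.02) = 0.1129
Sum: 0.3127 + 0.3508 + 0.4453 + 0.1129 = 1.222 bits.

1.222 bits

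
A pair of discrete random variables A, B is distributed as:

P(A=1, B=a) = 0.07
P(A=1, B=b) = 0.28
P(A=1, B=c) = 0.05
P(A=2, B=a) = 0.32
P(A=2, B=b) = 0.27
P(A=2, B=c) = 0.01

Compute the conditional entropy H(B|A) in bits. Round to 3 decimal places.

Marginals: p(A) = (0.4000, 0.6000), p(B) = (0.3900, 0.5500, 0.0600).
H(B|A) = Σ p(A) · H(B|A=·).
  A=1: p=0.4000, H(B|A=1) = 1.1753
  A=2: p=0.6000, H(B|A=2) = 1.1005
Weighted sum = 1.130 bits.

1.130 bits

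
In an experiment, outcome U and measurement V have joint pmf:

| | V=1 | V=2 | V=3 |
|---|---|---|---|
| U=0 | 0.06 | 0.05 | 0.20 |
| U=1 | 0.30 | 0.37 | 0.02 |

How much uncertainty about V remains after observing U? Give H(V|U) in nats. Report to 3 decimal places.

0.829 nats

Marginals: p(U) = (0.3100, 0.6900), p(V) = (0.3600, 0.4200, 0.2200).
H(V|U) = Σ p(U) · H(V|U=·).
  U=0: p=0.3100, H(V|U=0) = 0.8949
  U=1: p=0.6900, H(V|U=1) = 0.7989
Weighted sum = 0.829 nats.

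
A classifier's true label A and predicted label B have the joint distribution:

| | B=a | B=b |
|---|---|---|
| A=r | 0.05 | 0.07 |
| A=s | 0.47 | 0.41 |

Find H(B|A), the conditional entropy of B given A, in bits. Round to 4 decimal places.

Chain rule: H(B|A) = H(A,B) − H(A).
Marginals: p(A) = (0.1200, 0.8800), p(B) = (0.5200, 0.4800).
H(A,B) = 1.5240 bits; H(A) = 0.5294 bits.
H(B|A) = 1.5240 − 0.5294 = 0.9946 bits.

0.9946 bits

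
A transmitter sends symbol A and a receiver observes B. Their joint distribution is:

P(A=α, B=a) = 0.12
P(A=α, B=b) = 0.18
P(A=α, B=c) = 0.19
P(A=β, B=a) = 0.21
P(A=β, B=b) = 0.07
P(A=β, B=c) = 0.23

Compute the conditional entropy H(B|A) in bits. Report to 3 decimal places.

Chain rule: H(B|A) = H(A,B) − H(A).
Marginals: p(A) = (0.4900, 0.5100), p(B) = (0.3300, 0.2500, 0.4200).
H(A,B) = 2.4966 bits; H(A) = 0.9997 bits.
H(B|A) = 2.4966 − 0.9997 = 1.497 bits.

1.497 bits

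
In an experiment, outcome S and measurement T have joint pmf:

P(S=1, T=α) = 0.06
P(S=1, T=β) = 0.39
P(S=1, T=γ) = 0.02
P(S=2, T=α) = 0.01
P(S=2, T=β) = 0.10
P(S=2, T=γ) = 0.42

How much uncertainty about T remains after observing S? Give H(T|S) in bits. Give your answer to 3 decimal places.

Chain rule: H(T|S) = H(S,T) − H(S).
Marginals: p(S) = (0.4700, 0.5300), p(T) = (0.0700, 0.4900, 0.4400).
H(S,T) = 1.8105 bits; H(S) = 0.9974 bits.
H(T|S) = 1.8105 − 0.9974 = 0.813 bits.

0.813 bits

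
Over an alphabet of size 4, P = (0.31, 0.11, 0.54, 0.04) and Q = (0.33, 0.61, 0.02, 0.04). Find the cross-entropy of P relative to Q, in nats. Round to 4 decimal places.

2.6393 nats

H(P,Q) = −Σ p·ln q.
  −0.31·ln(0.33) = 0.34369
  −0.11·ln(0.61) = 0.05437
  −0.54·ln(0.02) = 2.11249
  −0.04·ln(0.04) = 0.12876
H(P,Q) = 2.6393 nats.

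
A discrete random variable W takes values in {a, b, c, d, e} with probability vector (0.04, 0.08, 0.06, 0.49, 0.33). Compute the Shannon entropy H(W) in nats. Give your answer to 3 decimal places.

1.215 nats

H(W) = −Σ p·ln p.
  −(0.04)·ln(0.04) = 0.1288
  −(0.08)·ln(0.08) = 0.2021
  −(0.06)·ln(0.06) = 0.1688
  −(0.49)·ln(0.49) = 0.3495
  −(0.33)·ln(0.33) = 0.3659
Sum: 0.1288 + 0.2021 + 0.1688 + 0.3495 + 0.3659 = 1.215 nats.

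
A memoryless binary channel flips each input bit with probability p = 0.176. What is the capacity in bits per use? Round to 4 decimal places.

Binary symmetric channel: C = 1 − h₂(ε) where h₂ is the binary entropy function.
h₂(0.176) = −0.176·log₂0.176 − 0.824·log₂0.824 = 0.6712.
C = 1 − 0.6712 = 0.3288 bits per channel use.

0.3288 bits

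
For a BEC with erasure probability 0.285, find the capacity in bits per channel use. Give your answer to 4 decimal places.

Binary erasure channel: capacity C = 1 − ε.
C = 1 − 0.285 = 0.7150 bits per channel use.

0.7150 bits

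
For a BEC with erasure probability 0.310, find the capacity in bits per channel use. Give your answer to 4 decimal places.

0.6900 bits

Binary erasure channel: capacity C = 1 − ε.
C = 1 − 0.310 = 0.6900 bits per channel use.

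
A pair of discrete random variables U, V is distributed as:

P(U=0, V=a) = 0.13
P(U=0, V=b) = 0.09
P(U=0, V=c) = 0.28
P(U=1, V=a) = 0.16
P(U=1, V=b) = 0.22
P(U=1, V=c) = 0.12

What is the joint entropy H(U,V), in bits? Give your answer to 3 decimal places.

H(U,V) = −Σ p(x,y)·log₂ p(x,y) over all 6 cells.
  cell (0,a): −0.13·log₂0.13 = 0.3826
  cell (0,b): −0.09·log₂0.09 = 0.3127
  cell (0,c): −0.28·log₂0.28 = 0.5142
  cell (1,a): −0.16·log₂0.16 = 0.4230
  cell (1,b): −0.22·log₂0.22 = 0.4806
  cell (1,c): −0.12·log₂0.12 = 0.3671
Sum = 2.480 bits.

2.480 bits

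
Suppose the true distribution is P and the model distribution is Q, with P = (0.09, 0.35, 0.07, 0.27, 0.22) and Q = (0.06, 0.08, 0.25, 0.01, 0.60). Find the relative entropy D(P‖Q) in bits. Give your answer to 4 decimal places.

D(P‖Q) = Σ p·log₂(p/q).
  0.09·log₂(0.09/0.06) = 0.05265
  0.35·log₂(0.35/0.08) = 0.74525
  0.07·log₂(0.07/0.25) = -0.12856
  0.27·log₂(0.27/0.01) = 1.28382
  0.22·log₂(0.22/0.60) = -0.31844
D(P‖Q) = 1.6347 bits.

1.6347 bits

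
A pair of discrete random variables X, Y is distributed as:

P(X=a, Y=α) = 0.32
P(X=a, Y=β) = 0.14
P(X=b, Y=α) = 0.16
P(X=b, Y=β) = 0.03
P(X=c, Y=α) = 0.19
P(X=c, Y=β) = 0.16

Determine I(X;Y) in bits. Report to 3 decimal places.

0.039 bits

Marginals: p(X) = (0.4600, 0.1900, 0.3500), p(Y) = (0.6700, 0.3300).
I(X;Y) = Σ p(x,y)·log₂[p(x,y)/(p(x)p(y))].
  (a,α): 0.32·log₂(1.0383) = 0.0173
  (a,β): 0.14·log₂(0.9223) = -0.0163
  (b,α): 0.16·log₂(1.2569) = 0.0528
  (b,β): 0.03·log₂(0.4785) = -0.0319
  (c,α): 0.19·log₂(0.8102) = -0.0577
  (c,β): 0.16·log₂(1.3853) = 0.0752
Sum = 0.039 bits.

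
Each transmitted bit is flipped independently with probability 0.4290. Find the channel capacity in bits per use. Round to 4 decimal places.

0.0146 bits

Binary symmetric channel: C = 1 − h₂(ε) where h₂ is the binary entropy function.
h₂(0.4290) = −0.4290·log₂0.4290 − 0.5710·log₂0.5710 = 0.9854.
C = 1 − 0.9854 = 0.0146 bits per channel use.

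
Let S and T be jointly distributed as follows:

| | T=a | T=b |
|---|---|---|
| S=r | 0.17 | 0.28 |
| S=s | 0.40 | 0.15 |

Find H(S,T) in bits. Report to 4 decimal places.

1.8881 bits

H(S,T) = −Σ p(x,y)·log₂ p(x,y) over all 4 cells.
  cell (r,a): −0.17·log₂0.17 = 0.43459
  cell (r,b): −0.28·log₂0.28 = 0.51422
  cell (s,a): −0.40·log₂0.40 = 0.52877
  cell (s,b): −0.15·log₂0.15 = 0.41054
Sum = 1.8881 bits.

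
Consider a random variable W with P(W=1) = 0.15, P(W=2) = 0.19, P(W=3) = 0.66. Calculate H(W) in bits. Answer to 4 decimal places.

1.2614 bits

H(W) = −Σ p·log₂ p.
  −(0.15)·log₂(0.15) = 0.41054
  −(0.19)·log₂(0.19) = 0.45523
  −(0.66)·log₂(0.66) = 0.39564
Sum: 0.41054 + 0.45523 + 0.39564 = 1.2614 bits.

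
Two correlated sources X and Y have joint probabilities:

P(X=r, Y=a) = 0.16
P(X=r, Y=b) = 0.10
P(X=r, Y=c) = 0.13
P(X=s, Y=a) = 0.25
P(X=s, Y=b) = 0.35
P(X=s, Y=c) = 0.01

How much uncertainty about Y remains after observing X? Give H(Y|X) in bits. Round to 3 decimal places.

1.270 bits

Marginals: p(X) = (0.3900, 0.6100), p(Y) = (0.4100, 0.4500, 0.1400).
H(Y|X) = Σ p(X) · H(Y|X=·).
  X=r: p=0.3900, H(Y|X=r) = 1.5591
  X=s: p=0.6100, H(Y|X=s) = 1.0845
Weighted sum = 1.270 bits.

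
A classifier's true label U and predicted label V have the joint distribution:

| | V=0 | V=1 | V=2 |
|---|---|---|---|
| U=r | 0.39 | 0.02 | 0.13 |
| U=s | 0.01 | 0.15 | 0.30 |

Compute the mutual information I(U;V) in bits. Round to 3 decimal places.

Marginals: p(U) = (0.5400, 0.4600), p(V) = (0.4000, 0.1700, 0.4300).
I(U;V) = H(U) + H(V) − H(U,V).
H(U) = 0.9954, H(V) = 1.4869, H(U,V) = 2.0234.
I(U;V) = 0.9954 + 1.4869 − 2.0234 = 0.459 bits.

0.459 bits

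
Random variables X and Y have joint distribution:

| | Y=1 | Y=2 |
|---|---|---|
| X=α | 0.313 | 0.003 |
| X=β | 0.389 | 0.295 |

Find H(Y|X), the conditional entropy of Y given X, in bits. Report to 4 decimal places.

0.6991 bits

Marginals: p(X) = (0.3160, 0.6840), p(Y) = (0.7020, 0.2980).
H(Y|X) = Σ p(X) · H(Y|X=·).
  X=α: p=0.3160, H(Y|X=α) = 0.0774
  X=β: p=0.6840, H(Y|X=β) = 0.9863
Weighted sum = 0.6991 bits.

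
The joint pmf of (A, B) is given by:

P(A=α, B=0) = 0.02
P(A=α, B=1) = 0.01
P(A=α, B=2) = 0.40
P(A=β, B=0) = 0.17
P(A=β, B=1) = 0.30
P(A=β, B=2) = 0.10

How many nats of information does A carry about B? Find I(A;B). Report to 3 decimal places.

0.325 nats

Marginals: p(A) = (0.4300, 0.5700), p(B) = (0.1900, 0.3100, 0.5000).
I(A;B) = Σ p(x,y)·ln[p(x,y)/(p(x)p(y))].
  (α,0): 0.02·ln(0.2448) = -0.0281
  (α,1): 0.01·ln(0.0750) = -0.0259
  (α,2): 0.40·ln(1.8605) = 0.2483
  (β,0): 0.17·ln(1.5697) = 0.0767
  (β,1): 0.30·ln(1.6978) = 0.1588
  (β,2): 0.10·ln(0.3509) = -0.1047
Sum = 0.325 nats.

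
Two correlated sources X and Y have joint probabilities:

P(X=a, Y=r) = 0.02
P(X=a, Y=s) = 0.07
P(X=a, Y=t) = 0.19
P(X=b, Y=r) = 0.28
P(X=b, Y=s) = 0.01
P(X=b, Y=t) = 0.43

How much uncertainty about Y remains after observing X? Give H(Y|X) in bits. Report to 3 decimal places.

1.085 bits

Marginals: p(X) = (0.2800, 0.7200), p(Y) = (0.3000, 0.0800, 0.6200).
H(Y|X) = Σ p(X) · H(Y|X=·).
  X=a: p=0.2800, H(Y|X=a) = 1.1516
  X=b: p=0.7200, H(Y|X=b) = 1.0597
Weighted sum = 1.085 bits.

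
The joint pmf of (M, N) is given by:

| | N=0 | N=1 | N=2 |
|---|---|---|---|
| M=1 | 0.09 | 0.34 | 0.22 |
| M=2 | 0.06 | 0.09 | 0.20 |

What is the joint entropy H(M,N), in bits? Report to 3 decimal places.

H(M,N) = −Σ p(x,y)·log₂ p(x,y) over all 6 cells.
  cell (1,0): −0.09·log₂0.09 = 0.3127
  cell (1,1): −0.34·log₂0.34 = 0.5292
  cell (1,2): −0.22·log₂0.22 = 0.4806
  cell (2,0): −0.06·log₂0.06 = 0.2435
  cell (2,1): −0.09·log₂0.09 = 0.3127
  cell (2,2): −0.20·log₂0.20 = 0.4644
Sum = 2.343 bits.

2.343 bits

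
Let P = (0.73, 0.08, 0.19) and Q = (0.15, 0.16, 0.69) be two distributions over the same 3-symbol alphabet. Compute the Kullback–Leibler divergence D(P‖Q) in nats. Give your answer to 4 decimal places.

0.8547 nats

D(P‖Q) = Σ p·ln(p/q).
  0.73·ln(0.73/0.15) = 1.15516
  0.08·ln(0.08/0.16) = -0.05545
  0.19·ln(0.19/0.69) = -0.24504
D(P‖Q) = 0.8547 nats.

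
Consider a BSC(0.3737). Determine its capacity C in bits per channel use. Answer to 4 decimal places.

Binary symmetric channel: C = 1 − h₂(ε) where h₂ is the binary entropy function.
h₂(0.3737) = −0.3737·log₂0.3737 − 0.6263·log₂0.6263 = 0.9535.
C = 1 − 0.9535 = 0.0465 bits per channel use.

0.0465 bits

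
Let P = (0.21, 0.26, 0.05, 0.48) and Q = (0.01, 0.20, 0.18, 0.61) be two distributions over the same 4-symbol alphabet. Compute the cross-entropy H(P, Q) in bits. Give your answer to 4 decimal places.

2.4649 bits

H(P,Q) = −Σ p·log₂ q.
  −0.21·log₂(0.01) = 1.39521
  −0.26·log₂(0.20) = 0.60370
  −0.05·log₂(0.18) = 0.12370
  −0.48·log₂(0.61) = 0.34230
H(P,Q) = 2.4649 bits.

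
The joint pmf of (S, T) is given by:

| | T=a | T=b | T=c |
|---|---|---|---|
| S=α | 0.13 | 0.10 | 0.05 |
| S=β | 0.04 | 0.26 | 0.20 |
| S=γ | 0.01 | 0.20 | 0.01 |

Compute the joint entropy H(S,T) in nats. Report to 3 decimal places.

H(S,T) = −Σ p(x,y)·ln p(x,y) over all 9 cells.
  cell (α,a): −0.13·ln0.13 = 0.2652
  cell (α,b): −0.10·ln0.10 = 0.2303
  cell (α,c): −0.05·ln0.05 = 0.1498
  cell (β,a): −0.04·ln0.04 = 0.1288
  cell (β,b): −0.26·ln0.26 = 0.3502
  cell (β,c): −0.20·ln0.20 = 0.3219
  cell (γ,a): −0.01·ln0.01 = 0.0461
  cell (γ,b): −0.20·ln0.20 = 0.3219
  cell (γ,c): −0.01·ln0.01 = 0.0461
Sum = 1.860 nats.

1.860 nats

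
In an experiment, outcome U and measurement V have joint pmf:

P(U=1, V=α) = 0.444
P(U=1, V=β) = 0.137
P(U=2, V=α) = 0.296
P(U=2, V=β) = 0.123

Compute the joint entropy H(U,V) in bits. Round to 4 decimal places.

H(U,V) = −Σ p(x,y)·log₂ p(x,y) over all 4 cells.
  cell (1,α): −0.444·log₂0.444 = 0.52009
  cell (1,β): −0.137·log₂0.137 = 0.39288
  cell (2,α): −0.296·log₂0.296 = 0.51987
  cell (2,β): −0.123·log₂0.123 = 0.37186
Sum = 1.8047 bits.

1.8047 bits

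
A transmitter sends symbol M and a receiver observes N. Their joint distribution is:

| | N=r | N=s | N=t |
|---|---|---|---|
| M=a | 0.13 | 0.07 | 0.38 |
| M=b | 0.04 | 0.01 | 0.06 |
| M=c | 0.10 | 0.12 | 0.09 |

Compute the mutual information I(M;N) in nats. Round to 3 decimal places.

Marginals: p(M) = (0.5800, 0.1100, 0.3100), p(N) = (0.2700, 0.2000, 0.5300).
I(M;N) = H(M) + H(N) − H(M,N).
H(M) = 0.9218, H(N) = 1.0119, H(M,N) = 1.8641.
I(M;N) = 0.9218 + 1.0119 − 1.8641 = 0.070 nats.

0.070 nats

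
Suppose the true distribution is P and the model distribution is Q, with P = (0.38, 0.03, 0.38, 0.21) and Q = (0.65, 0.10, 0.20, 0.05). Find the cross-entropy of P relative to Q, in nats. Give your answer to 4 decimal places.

H(P,Q) = −Σ p·ln q.
  −0.38·ln(0.65) = 0.16370
  −0.03·ln(0.10) = 0.06908
  −0.38·ln(0.20) = 0.61159
  −0.21·ln(0.05) = 0.62910
H(P,Q) = 1.4735 nats.

1.4735 nats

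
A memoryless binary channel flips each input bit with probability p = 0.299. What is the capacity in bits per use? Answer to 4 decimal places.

Binary symmetric channel: C = 1 − h₂(ε) where h₂ is the binary entropy function.
h₂(0.299) = −0.299·log₂0.299 − 0.701·log₂0.701 = 0.8801.
C = 1 − 0.8801 = 0.1199 bits per channel use.

0.1199 bits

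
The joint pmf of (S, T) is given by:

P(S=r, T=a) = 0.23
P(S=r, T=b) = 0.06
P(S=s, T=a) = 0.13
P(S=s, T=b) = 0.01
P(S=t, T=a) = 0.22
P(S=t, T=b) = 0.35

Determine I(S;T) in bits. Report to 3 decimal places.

0.168 bits

Marginals: p(S) = (0.2900, 0.1400, 0.5700), p(T) = (0.5800, 0.4200).
I(S;T) = H(S) + H(T) − H(S,T).
H(S) = 1.3773, H(T) = 0.9815, H(S,T) = 2.1910.
I(S;T) = 1.3773 + 0.9815 − 2.1910 = 0.168 bits.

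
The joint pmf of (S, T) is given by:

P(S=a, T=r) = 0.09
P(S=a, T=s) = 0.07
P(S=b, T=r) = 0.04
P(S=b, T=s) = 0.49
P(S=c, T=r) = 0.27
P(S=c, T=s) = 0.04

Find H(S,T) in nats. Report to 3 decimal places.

1.363 nats

H(S,T) = −Σ p(x,y)·ln p(x,y) over all 6 cells.
  cell (a,r): −0.09·ln0.09 = 0.2167
  cell (a,s): −0.07·ln0.07 = 0.1861
  cell (b,r): −0.04·ln0.04 = 0.1288
  cell (b,s): −0.49·ln0.49 = 0.3495
  cell (c,r): −0.27·ln0.27 = 0.3535
  cell (c,s): −0.04·ln0.04 = 0.1288
Sum = 1.363 nats.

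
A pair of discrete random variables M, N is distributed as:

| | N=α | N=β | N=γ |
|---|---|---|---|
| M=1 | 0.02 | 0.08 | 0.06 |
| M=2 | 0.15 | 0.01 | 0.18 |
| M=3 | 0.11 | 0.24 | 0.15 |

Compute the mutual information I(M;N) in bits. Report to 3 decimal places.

Marginals: p(M) = (0.1600, 0.3400, 0.5000), p(N) = (0.2800, 0.3300, 0.3900).
I(M;N) = Σ p(x,y)·log₂[p(x,y)/(p(x)p(y))].
  (1,α): 0.02·log₂(0.4464) = -0.0233
  (1,β): 0.08·log₂(1.5152) = 0.0480
  (1,γ): 0.06·log₂(0.9615) = -0.0034
  (2,α): 0.15·log₂(1.5756) = 0.0984
  (2,β): 0.01·log₂(0.0891) = -0.0349
  (2,γ): 0.18·log₂(1.3575) = 0.0794
  (3,α): 0.11·log₂(0.7857) = -0.0383
  (3,β): 0.24·log₂(1.4545) = 0.1297
  (3,γ): 0.15·log₂(0.7692) = -0.0568
Sum = 0.199 bits.

0.199 bits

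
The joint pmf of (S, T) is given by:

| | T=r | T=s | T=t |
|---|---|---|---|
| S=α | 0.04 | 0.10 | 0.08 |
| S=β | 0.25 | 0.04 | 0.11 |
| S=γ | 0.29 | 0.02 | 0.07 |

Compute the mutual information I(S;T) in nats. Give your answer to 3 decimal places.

Marginals: p(S) = (0.2200, 0.4000, 0.3800), p(T) = (0.5800, 0.1600, 0.2600).
I(S;T) = Σ p(x,y)·ln[p(x,y)/(p(x)p(y))].
  (α,r): 0.04·ln(0.3135) = -0.0464
  (α,s): 0.10·ln(2.8409) = 0.1044
  (α,t): 0.08·ln(1.3986) = 0.0268
  (β,r): 0.25·ln(1.0776) = 0.0187
  (β,s): 0.04·ln(0.6250) = -0.0188
  (β,t): 0.11·ln(1.0577) = 0.0062
  (γ,r): 0.29·ln(1.3158) = 0.0796
  (γ,s): 0.02·ln(0.3289) = -0.0222
  (γ,t): 0.07·ln(0.7085) = -0.0241
Sum = 0.124 nats.

0.124 nats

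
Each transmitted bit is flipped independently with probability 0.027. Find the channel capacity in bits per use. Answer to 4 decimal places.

Binary symmetric channel: C = 1 − h₂(ε) where h₂ is the binary entropy function.
h₂(0.027) = −0.027·log₂0.027 − 0.973·log₂0.973 = 0.1791.
C = 1 − 0.1791 = 0.8209 bits per channel use.

0.8209 bits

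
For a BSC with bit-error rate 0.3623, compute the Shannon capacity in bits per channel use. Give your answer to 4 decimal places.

0.0554 bits

Binary symmetric channel: C = 1 − h₂(ε) where h₂ is the binary entropy function.
h₂(0.3623) = −0.3623·log₂0.3623 − 0.6377·log₂0.6377 = 0.9446.
C = 1 − 0.9446 = 0.0554 bits per channel use.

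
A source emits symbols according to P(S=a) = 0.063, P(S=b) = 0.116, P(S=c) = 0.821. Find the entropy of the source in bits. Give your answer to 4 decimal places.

H(S) = −Σ p·log₂ p.
  −(0.063)·log₂(0.063) = 0.25128
  −(0.116)·log₂(0.116) = 0.36051
  −(0.821)·log₂(0.821) = 0.23361
Sum: 0.25128 + 0.36051 + 0.23361 = 0.8454 bits.

0.8454 bits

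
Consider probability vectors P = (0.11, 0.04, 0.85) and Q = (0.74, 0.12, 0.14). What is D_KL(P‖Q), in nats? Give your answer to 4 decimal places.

D(P‖Q) = Σ p·ln(p/q).
  0.11·ln(0.11/0.74) = -0.20968
  0.04·ln(0.04/0.12) = -0.04394
  0.85·ln(0.85/0.14) = 1.53305
D(P‖Q) = 1.2794 nats.

1.2794 nats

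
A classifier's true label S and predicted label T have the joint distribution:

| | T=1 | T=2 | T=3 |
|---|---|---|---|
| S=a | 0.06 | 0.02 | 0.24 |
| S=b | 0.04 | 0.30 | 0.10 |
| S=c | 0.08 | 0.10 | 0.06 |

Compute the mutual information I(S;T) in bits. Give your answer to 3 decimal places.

Marginals: p(S) = (0.3200, 0.4400, 0.2400), p(T) = (0.1800, 0.4200, 0.4000).
I(S;T) = H(S) + H(T) − H(S,T).
H(S) = 1.5413, H(T) = 1.4997, H(S,T) = 2.7568.
I(S;T) = 1.5413 + 1.4997 − 2.7568 = 0.284 bits.

0.284 bits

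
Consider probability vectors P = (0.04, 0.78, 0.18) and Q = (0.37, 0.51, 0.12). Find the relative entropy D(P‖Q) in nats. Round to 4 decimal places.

D(P‖Q) = Σ p·ln(p/q).
  0.04·ln(0.04/0.37) = -0.08898
  0.78·ln(0.78/0.51) = 0.33141
  0.18·ln(0.18/0.12) = 0.07298
D(P‖Q) = 0.3154 nats.

0.3154 nats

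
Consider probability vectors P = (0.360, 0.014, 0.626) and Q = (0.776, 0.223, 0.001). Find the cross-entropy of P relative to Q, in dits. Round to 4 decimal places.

1.9268 dits

H(P,Q) = −Σ p·log₁₀ q.
  −0.360·log₁₀(0.776) = 0.03965
  −0.014·log₁₀(0.223) = 0.00912
  −0.626·log₁₀(0.001) = 1.87800
H(P,Q) = 1.9268 dits.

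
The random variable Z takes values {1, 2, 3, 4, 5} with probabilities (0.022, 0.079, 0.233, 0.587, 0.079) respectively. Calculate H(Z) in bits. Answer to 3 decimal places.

H(Z) = −Σ p·log₂ p.
  −(0.022)·log₂(0.022) = 0.1211
  −(0.079)·log₂(0.079) = 0.2893
  −(0.233)·log₂(0.233) = 0.4897
  −(0.587)·log₂(0.587) = 0.4511
  −(0.079)·log₂(0.079) = 0.2893
Sum: 0.1211 + 0.2893 + 0.4897 + 0.4511 + 0.2893 = 1.641 bits.

1.641 bits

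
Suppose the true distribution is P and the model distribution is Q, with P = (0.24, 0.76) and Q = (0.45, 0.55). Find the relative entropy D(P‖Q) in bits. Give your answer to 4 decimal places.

0.1369 bits

D(P‖Q) = Σ p·log₂(p/q).
  0.24·log₂(0.24/0.45) = -0.21765
  0.76·log₂(0.76/0.55) = 0.35459
D(P‖Q) = 0.1369 bits.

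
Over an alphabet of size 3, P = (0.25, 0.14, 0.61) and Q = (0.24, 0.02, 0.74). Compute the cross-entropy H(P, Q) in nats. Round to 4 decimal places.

H(P,Q) = −Σ p·ln q.
  −0.25·ln(0.24) = 0.35678
  −0.14·ln(0.02) = 0.54768
  −0.61·ln(0.74) = 0.18367
H(P,Q) = 1.0881 nats.

1.0881 nats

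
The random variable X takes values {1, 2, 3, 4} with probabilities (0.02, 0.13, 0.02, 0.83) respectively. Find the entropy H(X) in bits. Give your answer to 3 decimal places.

0.832 bits

H(X) = −Σ p·log₂ p.
  −(0.02)·log₂(0.02) = 0.1129
  −(0.13)·log₂(0.13) = 0.3826
  −(0.02)·log₂(0.02) = 0.1129
  −(0.83)·log₂(0.83) = 0.2231
Sum: 0.1129 + 0.3826 + 0.1129 + 0.2231 = 0.832 bits.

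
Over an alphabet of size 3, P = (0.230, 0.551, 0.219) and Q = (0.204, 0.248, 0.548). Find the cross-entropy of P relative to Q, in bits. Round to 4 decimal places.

1.8259 bits

H(P,Q) = −Σ p·log₂ q.
  −0.230·log₂(0.204) = 0.52747
  −0.551·log₂(0.248) = 1.10838
  −0.219·log₂(0.548) = 0.19004
H(P,Q) = 1.8259 bits.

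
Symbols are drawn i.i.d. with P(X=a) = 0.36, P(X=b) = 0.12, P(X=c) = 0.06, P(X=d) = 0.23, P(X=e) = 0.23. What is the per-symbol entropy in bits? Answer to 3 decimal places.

2.117 bits

H(X) = −Σ p·log₂ p.
  −(0.36)·log₂(0.36) = 0.5306
  −(0.12)·log₂(0.12) = 0.3671
  −(0.06)·log₂(0.06) = 0.2435
  −(0.23)·log₂(0.23) = 0.4877
  −(0.23)·log₂(0.23) = 0.4877
Sum: 0.5306 + 0.3671 + 0.2435 + 0.4877 + 0.4877 = 2.117 bits.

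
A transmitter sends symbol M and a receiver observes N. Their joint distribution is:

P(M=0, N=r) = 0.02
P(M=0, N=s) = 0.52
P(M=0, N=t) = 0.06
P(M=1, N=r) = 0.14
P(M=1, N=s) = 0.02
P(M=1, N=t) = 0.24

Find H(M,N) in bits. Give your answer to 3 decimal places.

H(M,N) = −Σ p(x,y)·log₂ p(x,y) over all 6 cells.
  cell (0,r): −0.02·log₂0.02 = 0.1129
  cell (0,s): −0.52·log₂0.52 = 0.4906
  cell (0,t): −0.06·log₂0.06 = 0.2435
  cell (1,r): −0.14·log₂0.14 = 0.3971
  cell (1,s): −0.02·log₂0.02 = 0.1129
  cell (1,t): −0.24·log₂0.24 = 0.4941
Sum = 1.851 bits.

1.851 bits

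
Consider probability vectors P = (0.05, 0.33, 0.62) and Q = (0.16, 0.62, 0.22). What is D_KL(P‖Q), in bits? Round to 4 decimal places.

0.5426 bits

D(P‖Q) = Σ p·log₂(p/q).
  0.05·log₂(0.05/0.16) = -0.08390
  0.33·log₂(0.33/0.62) = -0.30023
  0.62·log₂(0.62/0.22) = 0.92675
D(P‖Q) = 0.5426 bits.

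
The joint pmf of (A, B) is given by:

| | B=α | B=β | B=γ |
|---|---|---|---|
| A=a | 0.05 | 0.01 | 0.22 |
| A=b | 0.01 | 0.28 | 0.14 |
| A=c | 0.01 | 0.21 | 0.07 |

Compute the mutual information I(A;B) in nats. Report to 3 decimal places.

Marginals: p(A) = (0.2800, 0.4300, 0.2900), p(B) = (0.0700, 0.5000, 0.4300).
I(A;B) = Σ p(x,y)·ln[p(x,y)/(p(x)p(y))].
  (a,α): 0.05·ln(2.5510) = 0.0468
  (a,β): 0.01·ln(0.0714) = -0.0264
  (a,γ): 0.22·ln(1.8272) = 0.1326
  (b,α): 0.01·ln(0.3322) = -0.0110
  (b,β): 0.28·ln(1.3023) = 0.0740
  (b,γ): 0.14·ln(0.7572) = -0.0389
  (c,α): 0.01·ln(0.4926) = -0.0071
  (c,β): 0.21·ln(1.4483) = 0.0778
  (c,γ): 0.07·ln(0.5613) = -0.0404
Sum = 0.207 nats.

0.207 nats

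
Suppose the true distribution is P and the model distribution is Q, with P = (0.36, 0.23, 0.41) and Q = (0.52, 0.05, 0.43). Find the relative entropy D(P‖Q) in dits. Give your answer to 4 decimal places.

0.0865 dits

D(P‖Q) = Σ p·log₁₀(p/q).
  0.36·log₁₀(0.36/0.52) = -0.05749
  0.23·log₁₀(0.23/0.05) = 0.15243
  0.41·log₁₀(0.41/0.43) = -0.00848
D(P‖Q) = 0.0865 dits.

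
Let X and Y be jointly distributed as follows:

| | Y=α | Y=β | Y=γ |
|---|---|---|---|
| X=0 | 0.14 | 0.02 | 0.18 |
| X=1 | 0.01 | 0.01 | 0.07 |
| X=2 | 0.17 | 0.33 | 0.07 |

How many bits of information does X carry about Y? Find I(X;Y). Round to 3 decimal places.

0.299 bits

Marginals: p(X) = (0.3400, 0.0900, 0.5700), p(Y) = (0.3200, 0.3600, 0.3200).
I(X;Y) = H(X) + H(Y) − H(X,Y).
H(X) = 1.3041, H(Y) = 1.5827, H(X,Y) = 2.5877.
I(X;Y) = 1.3041 + 1.5827 − 2.5877 = 0.299 bits.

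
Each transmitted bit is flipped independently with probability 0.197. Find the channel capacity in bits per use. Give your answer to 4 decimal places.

0.2841 bits

Binary symmetric channel: C = 1 − h₂(ε) where h₂ is the binary entropy function.
h₂(0.197) = −0.197·log₂0.197 − 0.803·log₂0.803 = 0.7159.
C = 1 − 0.7159 = 0.2841 bits per channel use.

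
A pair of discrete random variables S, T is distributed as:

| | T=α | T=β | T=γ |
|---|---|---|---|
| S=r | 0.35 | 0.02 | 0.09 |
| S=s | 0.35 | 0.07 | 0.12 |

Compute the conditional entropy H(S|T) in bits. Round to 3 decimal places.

Chain rule: H(S|T) = H(S,T) − H(T).
Marginals: p(S) = (0.4600, 0.5400), p(T) = (0.7000, 0.0900, 0.2100).
H(S,T) = 2.1214 bits; H(T) = 1.1457 bits.
H(S|T) = 2.1214 − 1.1457 = 0.976 bits.

0.976 bits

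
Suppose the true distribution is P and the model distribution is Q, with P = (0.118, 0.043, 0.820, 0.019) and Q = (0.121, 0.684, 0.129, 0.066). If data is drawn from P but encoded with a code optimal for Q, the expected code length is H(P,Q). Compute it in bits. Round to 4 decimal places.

2.8803 bits

H(P,Q) = −Σ p·log₂ q.
  −0.118·log₂(0.121) = 0.35954
  −0.043·log₂(0.684) = 0.02356
  −0.820·log₂(0.129) = 2.42274
  −0.019·log₂(0.066) = 0.07451
H(P,Q) = 2.8803 bits.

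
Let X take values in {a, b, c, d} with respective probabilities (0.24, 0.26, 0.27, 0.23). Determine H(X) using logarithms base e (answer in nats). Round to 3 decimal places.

H(X) = −Σ p·ln p.
  −(0.24)·ln(0.24) = 0.3425
  −(0.26)·ln(0.26) = 0.3502
  −(0.27)·ln(0.27) = 0.3535
  −(0.23)·ln(0.23) = 0.3380
Sum: 0.3425 + 0.3502 + 0.3535 + 0.3380 = 1.384 nats.

1.384 nats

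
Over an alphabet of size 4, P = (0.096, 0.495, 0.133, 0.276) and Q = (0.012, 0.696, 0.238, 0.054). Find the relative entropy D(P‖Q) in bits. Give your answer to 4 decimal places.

D(P‖Q) = Σ p·log₂(p/q).
  0.096·log₂(0.096/0.012) = 0.28800
  0.495·log₂(0.495/0.696) = -0.24337
  0.133·log₂(0.133/0.238) = -0.11166
  0.276·log₂(0.276/0.054) = 0.64960
D(P‖Q) = 0.5826 bits.

0.5826 bits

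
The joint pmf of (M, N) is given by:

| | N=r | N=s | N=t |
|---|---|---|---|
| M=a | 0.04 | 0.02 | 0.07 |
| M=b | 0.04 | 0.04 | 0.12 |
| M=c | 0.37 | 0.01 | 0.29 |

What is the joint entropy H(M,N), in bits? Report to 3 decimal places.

2.421 bits

H(M,N) = −Σ p(x,y)·log₂ p(x,y) over all 9 cells.
  cell (a,r): −0.04·log₂0.04 = 0.1858
  cell (a,s): −0.02·log₂0.02 = 0.1129
  cell (a,t): −0.07·log₂0.07 = 0.2686
  cell (b,r): −0.04·log₂0.04 = 0.1858
  cell (b,s): −0.04·log₂0.04 = 0.1858
  cell (b,t): −0.12·log₂0.12 = 0.3671
  cell (c,r): −0.37·log₂0.37 = 0.5307
  cell (c,s): −0.01·log₂0.01 = 0.0664
  cell (c,t): −0.29·log₂0.29 = 0.5179
Sum = 2.421 bits.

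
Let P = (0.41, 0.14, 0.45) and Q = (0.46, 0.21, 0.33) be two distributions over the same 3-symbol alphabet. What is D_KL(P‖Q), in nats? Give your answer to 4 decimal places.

0.0356 nats

D(P‖Q) = Σ p·ln(p/q).
  0.41·ln(0.41/0.46) = -0.04718
  0.14·ln(0.14/0.21) = -0.05677
  0.45·ln(0.45/0.33) = 0.13957
D(P‖Q) = 0.0356 nats.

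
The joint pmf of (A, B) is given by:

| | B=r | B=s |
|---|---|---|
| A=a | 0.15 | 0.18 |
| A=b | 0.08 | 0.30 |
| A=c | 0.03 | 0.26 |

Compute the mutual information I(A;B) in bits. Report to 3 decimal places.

Marginals: p(A) = (0.3300, 0.3800, 0.2900), p(B) = (0.2600, 0.7400).
I(A;B) = Σ p(x,y)·log₂[p(x,y)/(p(x)p(y))].
  (a,r): 0.15·log₂(1.7483) = 0.1209
  (a,s): 0.18·log₂(0.7371) = -0.0792
  (b,r): 0.08·log₂(0.8097) = -0.0244
  (b,s): 0.30·log₂(1.0669) = 0.0280
  (c,r): 0.03·log₂(0.3979) = -0.0399
  (c,s): 0.26·log₂(1.2116) = 0.0720
Sum = 0.077 bits.

0.077 bits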